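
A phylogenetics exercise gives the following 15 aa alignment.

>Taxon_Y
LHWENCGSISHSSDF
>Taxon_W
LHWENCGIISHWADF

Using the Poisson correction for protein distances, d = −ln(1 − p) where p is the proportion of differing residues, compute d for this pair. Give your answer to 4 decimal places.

0.2231

The sequences differ at positions 8 (S/I), 12 (S/W), 13 (S/A).
p = 3/15 = 0.200000.
d = −ln(1 − 0.200000) = −ln(0.800000) = 0.2231.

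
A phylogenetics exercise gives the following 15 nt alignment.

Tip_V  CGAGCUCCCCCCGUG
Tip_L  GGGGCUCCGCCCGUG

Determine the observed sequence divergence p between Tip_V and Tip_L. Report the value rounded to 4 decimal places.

0.2000

Mismatches occur at site 1 (C↔G), site 3 (A↔G), site 9 (C↔G).
There are 3 differences over 15 sites, so p = 3/15 = 0.2000.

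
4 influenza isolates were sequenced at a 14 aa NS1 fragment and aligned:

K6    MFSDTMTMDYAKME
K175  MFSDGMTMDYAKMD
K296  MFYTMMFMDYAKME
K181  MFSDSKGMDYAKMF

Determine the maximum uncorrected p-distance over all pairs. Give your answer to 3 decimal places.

Pairwise Hamming distances:
  K6 vs K175: 2
  K6 vs K296: 4
  K6 vs K181: 4
  K175 vs K296: 5
  K175 vs K181: 4
  K296 vs K181: 6
The largest is 6 mismatches, between K296 and K181; p = 6/14 = 0.429.

0.429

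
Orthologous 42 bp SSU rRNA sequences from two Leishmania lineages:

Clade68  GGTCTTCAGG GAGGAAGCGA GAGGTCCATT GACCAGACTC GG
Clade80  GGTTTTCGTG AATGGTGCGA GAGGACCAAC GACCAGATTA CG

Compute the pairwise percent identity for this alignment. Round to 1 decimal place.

Differing sites — 4:C/T; 8:A/G; 9:G/T; 11:G/A; 13:G/T; 15:A/G; 16:A/T; 25:T/A; 29:T/A; 30:T/C; 38:C/T; 40:C/A; 41:G/C.
29 of the 42 sites match, so the percent identity is 29/42 × 100 = 69.0%.

69.0%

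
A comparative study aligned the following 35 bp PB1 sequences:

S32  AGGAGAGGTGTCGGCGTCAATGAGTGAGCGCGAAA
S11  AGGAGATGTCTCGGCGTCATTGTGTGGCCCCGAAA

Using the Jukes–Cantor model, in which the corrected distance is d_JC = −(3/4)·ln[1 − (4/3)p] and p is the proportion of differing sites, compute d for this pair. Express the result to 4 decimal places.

0.2326

Differing sites — 7:G/T; 10:G/C; 20:A/T; 23:A/T; 27:A/G; 28:G/C; 30:G/C.
p = 7/35 = 0.200000.
d = −0.75 · ln(1 − (4/3)·0.200000) = −0.75 · ln(0.733333) = −0.75 · (-0.310155) = 0.2326.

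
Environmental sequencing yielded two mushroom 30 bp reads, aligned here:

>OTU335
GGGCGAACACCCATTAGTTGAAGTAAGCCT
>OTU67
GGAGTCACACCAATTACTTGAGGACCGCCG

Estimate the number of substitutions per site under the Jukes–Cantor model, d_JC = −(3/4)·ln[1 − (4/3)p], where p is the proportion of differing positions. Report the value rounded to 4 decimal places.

Differing sites — 3:G/A; 4:C/G; 5:G/T; 6:A/C; 12:C/A; 17:G/C; 22:A/G; 24:T/A; 25:A/C; 26:A/C; 30:T/G.
p = 11/30 = 0.366667.
d = −0.75 · ln(1 − (4/3)·0.366667) = −0.75 · ln(0.511111) = −0.75 · (-0.671168) = 0.5034.

0.5034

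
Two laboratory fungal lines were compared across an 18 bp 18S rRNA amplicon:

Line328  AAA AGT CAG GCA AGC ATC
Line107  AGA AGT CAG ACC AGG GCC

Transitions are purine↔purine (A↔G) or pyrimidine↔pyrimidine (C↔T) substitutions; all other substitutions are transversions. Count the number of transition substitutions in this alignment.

4

Mismatches occur at site 2 (A/G, transition), site 10 (G/A, transition), site 12 (A/C, transversion), site 15 (C/G, transversion), site 16 (A/G, transition), site 17 (T/C, transition).
Of the 6 differences, 4 transitions and 2 transversions, so the answer is 4.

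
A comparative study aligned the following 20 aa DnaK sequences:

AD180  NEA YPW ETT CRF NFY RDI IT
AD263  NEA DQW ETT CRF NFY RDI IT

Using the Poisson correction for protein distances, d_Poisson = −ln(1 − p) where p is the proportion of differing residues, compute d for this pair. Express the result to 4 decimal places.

Mismatches occur at site 4 (Y→D), site 5 (P→Q).
p = 2/20 = 0.100000.
d = −ln(1 − 0.100000) = −ln(0.900000) = 0.1054.

0.1054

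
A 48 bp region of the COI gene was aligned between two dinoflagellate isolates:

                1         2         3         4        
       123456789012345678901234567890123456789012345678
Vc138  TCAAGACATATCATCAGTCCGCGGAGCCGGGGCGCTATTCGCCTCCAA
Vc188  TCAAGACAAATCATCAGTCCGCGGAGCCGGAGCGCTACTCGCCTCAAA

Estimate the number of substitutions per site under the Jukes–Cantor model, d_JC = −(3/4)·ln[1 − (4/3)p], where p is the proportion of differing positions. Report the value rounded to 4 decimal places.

The sequences differ at positions 9 (T/A), 31 (G/A), 38 (T/C), 46 (C/A).
p = 4/48 = 0.083333.
d = −0.75 · ln(1 − (4/3)·0.083333) = −0.75 · ln(0.888889) = −0.75 · (-0.117783) = 0.0883.

0.0883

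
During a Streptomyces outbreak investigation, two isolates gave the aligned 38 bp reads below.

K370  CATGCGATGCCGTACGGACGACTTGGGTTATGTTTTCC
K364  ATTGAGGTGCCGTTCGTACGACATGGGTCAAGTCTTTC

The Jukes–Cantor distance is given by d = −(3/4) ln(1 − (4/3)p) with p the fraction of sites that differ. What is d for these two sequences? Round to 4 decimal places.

0.3658

Mismatches occur at site 1 (C/A), site 2 (A/T), site 5 (C/A), site 7 (A/G), site 14 (A/T), site 17 (G/T), site 23 (T/A), site 29 (T/C), site 31 (T/A), site 34 (T/C), site 37 (C/T).
p = 11/38 = 0.289474.
d = −0.75 · ln(1 − (4/3)·0.289474) = −0.75 · ln(0.614035) = −0.75 · (-0.487703) = 0.3658.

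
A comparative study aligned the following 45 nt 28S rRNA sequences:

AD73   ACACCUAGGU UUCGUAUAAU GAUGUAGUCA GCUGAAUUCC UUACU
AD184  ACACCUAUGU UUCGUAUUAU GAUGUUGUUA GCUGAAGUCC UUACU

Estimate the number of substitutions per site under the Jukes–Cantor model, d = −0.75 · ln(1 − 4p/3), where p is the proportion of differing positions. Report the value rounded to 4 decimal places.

Mismatches occur at site 8 (G↔U), site 18 (A↔U), site 26 (A↔U), site 29 (C↔U), site 37 (U↔G).
p = 5/45 = 0.111111.
d = −0.75 · ln(1 − (4/3)·0.111111) = −0.75 · ln(0.851852) = −0.75 · (-0.160342) = 0.1203.

0.1203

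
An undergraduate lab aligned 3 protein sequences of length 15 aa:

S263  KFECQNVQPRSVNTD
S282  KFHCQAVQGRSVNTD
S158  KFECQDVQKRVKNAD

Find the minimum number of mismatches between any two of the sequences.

Pairwise Hamming distances:
  S263 vs S282: 3
  S263 vs S158: 5
  S282 vs S158: 6
The smallest is 3, between S263 and S282.

3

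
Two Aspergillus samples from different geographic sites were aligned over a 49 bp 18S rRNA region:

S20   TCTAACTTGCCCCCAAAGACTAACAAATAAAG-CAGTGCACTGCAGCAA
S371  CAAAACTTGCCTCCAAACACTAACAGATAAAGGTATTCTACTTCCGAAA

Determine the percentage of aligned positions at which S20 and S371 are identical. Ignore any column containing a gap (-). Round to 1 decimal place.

72.9%

Excluding the 1 gap column leaves 48 comparable sites.
The sequences differ at positions 1 (T/C), 2 (C/A), 3 (T/A), 12 (C/T), 18 (G/C), 26 (A/G), 34 (C/T), 36 (G/T), 38 (G/C), 39 (C/T), 43 (G/T), 45 (A/C), 47 (C/A).
35 of the 48 comparable sites match, so the percent identity is 35/48 × 100 = 72.9%.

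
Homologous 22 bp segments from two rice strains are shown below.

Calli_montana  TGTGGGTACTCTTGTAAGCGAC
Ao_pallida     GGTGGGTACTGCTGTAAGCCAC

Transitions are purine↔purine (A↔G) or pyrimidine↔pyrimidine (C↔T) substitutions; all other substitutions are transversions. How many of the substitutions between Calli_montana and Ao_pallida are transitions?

Mismatches occur at site 1 (T→G, transversion), site 11 (C→G, transversion), site 12 (T→C, transition), site 20 (G→C, transversion).
Of the 4 differences, 1 transition and 3 transversions, so the answer is 1.

1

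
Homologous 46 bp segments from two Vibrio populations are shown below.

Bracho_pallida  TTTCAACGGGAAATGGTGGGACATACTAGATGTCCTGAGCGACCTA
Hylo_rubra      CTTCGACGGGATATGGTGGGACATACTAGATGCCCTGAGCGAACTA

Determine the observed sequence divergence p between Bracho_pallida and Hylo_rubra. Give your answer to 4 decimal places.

0.1087

Mismatches occur at site 1 (T/C), site 5 (A/G), site 12 (A/T), site 33 (T/C), site 43 (C/A).
There are 5 differences over 46 sites, so p = 5/46 = 0.1087.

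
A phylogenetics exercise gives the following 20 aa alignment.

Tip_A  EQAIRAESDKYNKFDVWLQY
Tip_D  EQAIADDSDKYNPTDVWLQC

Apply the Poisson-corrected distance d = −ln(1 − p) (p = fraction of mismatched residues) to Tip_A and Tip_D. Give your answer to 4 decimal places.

The sequences differ at positions 5 (R/A), 6 (A/D), 7 (E/D), 13 (K/P), 14 (F/T), 20 (Y/C).
p = 6/20 = 0.300000.
d = −ln(1 − 0.300000) = −ln(0.700000) = 0.3567.

0.3567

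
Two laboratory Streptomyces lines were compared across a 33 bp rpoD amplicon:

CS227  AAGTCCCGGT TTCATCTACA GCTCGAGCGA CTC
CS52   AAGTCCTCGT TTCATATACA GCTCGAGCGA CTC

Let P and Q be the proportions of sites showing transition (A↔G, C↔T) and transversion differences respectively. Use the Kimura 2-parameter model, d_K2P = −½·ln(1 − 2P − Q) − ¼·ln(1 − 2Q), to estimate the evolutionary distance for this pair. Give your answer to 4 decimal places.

The sequences differ at positions 7 (C/T, transition), 8 (G/C, transversion), 16 (C/A, transversion).
Of the 3 differences, 1 transition and 2 transversions over 33 sites: P = 1/33 = 0.030303, Q = 2/33 = 0.060606.
d = −0.5·ln(0.878788) − 0.25·ln(0.878788) = −0.5·(-0.129212) − 0.25·(-0.129212) = 0.0969.

0.0969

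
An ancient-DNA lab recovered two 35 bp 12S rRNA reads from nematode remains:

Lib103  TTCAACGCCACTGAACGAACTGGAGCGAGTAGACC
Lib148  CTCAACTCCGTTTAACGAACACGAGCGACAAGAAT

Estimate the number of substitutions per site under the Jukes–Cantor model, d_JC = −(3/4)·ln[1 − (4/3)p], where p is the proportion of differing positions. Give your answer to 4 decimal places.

The sequences differ at positions 1 (T/C), 7 (G/T), 10 (A/G), 11 (C/T), 13 (G/T), 21 (T/A), 22 (G/C), 29 (G/C), 30 (T/A), 34 (C/A), 35 (C/T).
p = 11/35 = 0.314286.
d = −0.75 · ln(1 − (4/3)·0.314286) = −0.75 · ln(0.580952) = −0.75 · (-0.543087) = 0.4073.

0.4073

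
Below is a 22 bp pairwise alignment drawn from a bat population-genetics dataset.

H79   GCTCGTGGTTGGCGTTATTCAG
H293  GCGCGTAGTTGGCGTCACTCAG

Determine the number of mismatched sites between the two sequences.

The sequences differ at positions 3 (T/G), 7 (G/A), 16 (T/C), 18 (T/C).
That gives 4 mismatches out of 22 aligned sites, so the Hamming distance is 4.

4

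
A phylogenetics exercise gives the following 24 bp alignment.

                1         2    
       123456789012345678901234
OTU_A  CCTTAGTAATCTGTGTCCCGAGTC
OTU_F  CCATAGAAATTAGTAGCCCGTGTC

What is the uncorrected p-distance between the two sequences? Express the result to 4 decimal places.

The sequences differ at positions 3 (T/A), 7 (T/A), 11 (C/T), 12 (T/A), 15 (G/A), 16 (T/G), 21 (A/T).
There are 7 differences over 24 sites, so p = 7/24 = 0.2917.

0.2917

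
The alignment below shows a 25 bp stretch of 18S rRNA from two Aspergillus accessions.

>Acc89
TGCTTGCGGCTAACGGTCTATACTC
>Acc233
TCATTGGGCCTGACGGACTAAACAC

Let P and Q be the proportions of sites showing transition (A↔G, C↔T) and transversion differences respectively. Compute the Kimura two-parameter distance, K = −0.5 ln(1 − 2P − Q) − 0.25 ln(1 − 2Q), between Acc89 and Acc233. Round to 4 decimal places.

Mismatches occur at site 2 (G↔C, transversion), site 3 (C↔A, transversion), site 7 (C↔G, transversion), site 9 (G↔C, transversion), site 12 (A↔G, transition), site 17 (T↔A, transversion), site 21 (T↔A, transversion), site 24 (T↔A, transversion).
Of the 8 differences, 1 transition and 7 transversions over 25 sites: P = 1/25 = 0.040000, Q = 7/25 = 0.280000.
d = −0.5·ln(0.640000) − 0.25·ln(0.440000) = −0.5·(-0.446287) − 0.25·(-0.820981) = 0.4284.

0.4284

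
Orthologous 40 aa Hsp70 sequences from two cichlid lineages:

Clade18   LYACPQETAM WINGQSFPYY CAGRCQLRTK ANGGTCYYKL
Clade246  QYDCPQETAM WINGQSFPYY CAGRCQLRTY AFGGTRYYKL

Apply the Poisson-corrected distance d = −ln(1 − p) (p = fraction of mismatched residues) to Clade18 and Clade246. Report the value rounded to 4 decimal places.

Mismatches occur at site 1 (L↔Q), site 3 (A↔D), site 30 (K↔Y), site 32 (N↔F), site 36 (C↔R).
p = 5/40 = 0.125000.
d = −ln(1 − 0.125000) = −ln(0.875000) = 0.1335.

0.1335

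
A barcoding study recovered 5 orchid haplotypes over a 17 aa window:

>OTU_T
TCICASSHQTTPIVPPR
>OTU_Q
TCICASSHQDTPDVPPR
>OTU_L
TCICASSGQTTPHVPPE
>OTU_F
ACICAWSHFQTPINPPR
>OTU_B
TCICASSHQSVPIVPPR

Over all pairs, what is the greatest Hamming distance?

8

Pairwise Hamming distances:
  OTU_T vs OTU_Q: 2
  OTU_T vs OTU_L: 3
  OTU_T vs OTU_F: 5
  OTU_T vs OTU_B: 2
  OTU_Q vs OTU_L: 4
  OTU_Q vs OTU_F: 6
  OTU_Q vs OTU_B: 3
  OTU_L vs OTU_F: 8
  OTU_L vs OTU_B: 5
  OTU_F vs OTU_B: 6
The largest is 8, between OTU_L and OTU_F.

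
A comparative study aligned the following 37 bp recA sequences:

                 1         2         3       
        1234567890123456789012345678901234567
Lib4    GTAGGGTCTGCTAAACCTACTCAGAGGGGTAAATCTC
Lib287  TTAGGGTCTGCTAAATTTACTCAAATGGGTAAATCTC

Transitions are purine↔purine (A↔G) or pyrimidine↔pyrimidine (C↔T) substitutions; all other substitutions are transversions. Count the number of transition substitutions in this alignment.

3

Differing sites — 1:G/T (Tv); 16:C/T (Ti); 17:C/T (Ti); 24:G/A (Ti); 26:G/T (Tv).
Of the 5 differences, 3 transitions and 2 transversions, so the answer is 3.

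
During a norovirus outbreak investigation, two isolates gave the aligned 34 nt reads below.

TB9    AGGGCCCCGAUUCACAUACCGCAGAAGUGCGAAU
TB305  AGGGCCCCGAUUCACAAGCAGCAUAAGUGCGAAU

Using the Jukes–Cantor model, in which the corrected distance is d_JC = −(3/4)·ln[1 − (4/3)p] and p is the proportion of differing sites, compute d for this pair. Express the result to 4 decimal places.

Mismatches occur at site 17 (U→A), site 18 (A→G), site 20 (C→A), site 24 (G→U).
p = 4/34 = 0.117647.
d = −0.75 · ln(1 − (4/3)·0.117647) = −0.75 · ln(0.843137) = −0.75 · (-0.170626) = 0.1280.

0.1280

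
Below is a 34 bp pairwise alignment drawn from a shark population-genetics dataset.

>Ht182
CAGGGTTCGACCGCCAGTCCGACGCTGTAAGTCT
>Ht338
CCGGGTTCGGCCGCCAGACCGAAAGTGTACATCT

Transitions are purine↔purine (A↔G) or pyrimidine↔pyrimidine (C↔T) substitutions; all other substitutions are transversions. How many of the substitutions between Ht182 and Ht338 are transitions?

Differing sites — 2:A/C (Tv); 10:A/G (Ti); 18:T/A (Tv); 23:C/A (Tv); 24:G/A (Ti); 25:C/G (Tv); 30:A/C (Tv); 31:G/A (Ti).
Of the 8 differences, 3 transitions and 5 transversions, so the answer is 3.

3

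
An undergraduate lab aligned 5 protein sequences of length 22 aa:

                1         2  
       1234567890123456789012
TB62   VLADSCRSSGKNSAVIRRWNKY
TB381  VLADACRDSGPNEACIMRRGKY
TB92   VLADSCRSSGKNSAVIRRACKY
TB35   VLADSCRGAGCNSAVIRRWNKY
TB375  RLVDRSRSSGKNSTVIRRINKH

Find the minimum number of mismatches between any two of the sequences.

Pairwise Hamming distances:
  TB62 vs TB381: 8
  TB62 vs TB92: 2
  TB62 vs TB35: 3
  TB62 vs TB375: 7
  TB381 vs TB92: 8
  TB381 vs TB35: 9
  TB381 vs TB375: 13
  TB92 vs TB35: 5
  TB92 vs TB375: 8
  TB35 vs TB375: 10
The smallest is 2, between TB62 and TB92.

2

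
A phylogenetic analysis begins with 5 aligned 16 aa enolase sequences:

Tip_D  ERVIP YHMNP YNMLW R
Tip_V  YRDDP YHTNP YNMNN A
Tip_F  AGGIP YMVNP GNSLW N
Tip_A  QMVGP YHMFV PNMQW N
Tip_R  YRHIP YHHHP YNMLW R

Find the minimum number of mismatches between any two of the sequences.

Pairwise Hamming distances:
  Tip_D vs Tip_V: 7
  Tip_D vs Tip_F: 8
  Tip_D vs Tip_A: 8
  Tip_D vs Tip_R: 4
  Tip_V vs Tip_F: 11
  Tip_V vs Tip_A: 11
  Tip_V vs Tip_R: 7
  Tip_F vs Tip_A: 11
  Tip_F vs Tip_R: 9
  Tip_A vs Tip_R: 10
The smallest is 4, between Tip_D and Tip_R.

4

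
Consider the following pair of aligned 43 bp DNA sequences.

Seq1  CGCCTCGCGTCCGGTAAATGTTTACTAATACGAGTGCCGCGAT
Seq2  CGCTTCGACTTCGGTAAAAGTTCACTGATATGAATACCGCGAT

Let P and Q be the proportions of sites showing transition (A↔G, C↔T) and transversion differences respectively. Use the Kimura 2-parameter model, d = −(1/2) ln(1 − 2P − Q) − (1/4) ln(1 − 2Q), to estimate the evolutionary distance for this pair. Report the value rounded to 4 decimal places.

0.2891

Differing sites — 4:C/T (Ti); 8:C/A (Tv); 9:G/C (Tv); 11:C/T (Ti); 19:T/A (Tv); 23:T/C (Ti); 27:A/G (Ti); 31:C/T (Ti); 34:G/A (Ti); 36:G/A (Ti).
Of the 10 differences, 7 transitions and 3 transversions over 43 sites: P = 7/43 = 0.162791, Q = 3/43 = 0.069767.
d = −0.5·ln(0.604651) − 0.25·ln(0.860466) = −0.5·(-0.503104) − 0.25·(-0.150281) = 0.2891.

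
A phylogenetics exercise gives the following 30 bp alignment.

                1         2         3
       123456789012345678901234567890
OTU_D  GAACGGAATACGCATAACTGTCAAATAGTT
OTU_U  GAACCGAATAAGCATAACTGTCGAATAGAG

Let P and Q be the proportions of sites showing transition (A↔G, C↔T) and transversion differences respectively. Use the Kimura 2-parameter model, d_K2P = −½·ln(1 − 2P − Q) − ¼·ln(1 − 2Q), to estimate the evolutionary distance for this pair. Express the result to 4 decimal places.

Differing sites — 5:G/C (Tv); 11:C/A (Tv); 23:A/G (Ti); 29:T/A (Tv); 30:T/G (Tv).
Of the 5 differences, 1 transition and 4 transversions over 30 sites: P = 1/30 = 0.033333, Q = 4/30 = 0.133333.
d = −0.5·ln(0.800001) − 0.25·ln(0.733334) = −0.5·(-0.223142) − 0.25·(-0.310154) = 0.1891.

0.1891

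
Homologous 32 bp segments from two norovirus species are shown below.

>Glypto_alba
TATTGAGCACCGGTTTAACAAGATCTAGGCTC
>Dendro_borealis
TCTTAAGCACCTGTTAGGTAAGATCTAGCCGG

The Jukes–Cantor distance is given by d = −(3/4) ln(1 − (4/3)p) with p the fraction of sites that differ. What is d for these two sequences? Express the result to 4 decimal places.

0.4042

Mismatches occur at site 2 (A→C), site 5 (G→A), site 12 (G→T), site 16 (T→A), site 17 (A→G), site 18 (A→G), site 19 (C→T), site 29 (G→C), site 31 (T→G), site 32 (C→G).
p = 10/32 = 0.312500.
d = −0.75 · ln(1 − (4/3)·0.312500) = −0.75 · ln(0.583333) = −0.75 · (-0.538997) = 0.4042.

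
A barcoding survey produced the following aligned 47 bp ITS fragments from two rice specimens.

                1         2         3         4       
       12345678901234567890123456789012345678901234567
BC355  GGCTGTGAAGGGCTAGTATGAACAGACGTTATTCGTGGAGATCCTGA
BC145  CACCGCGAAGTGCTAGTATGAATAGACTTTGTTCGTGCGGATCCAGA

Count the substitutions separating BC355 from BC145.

11

Mismatches occur at site 1 (G/C), site 2 (G/A), site 4 (T/C), site 6 (T/C), site 11 (G/T), site 23 (C/T), site 28 (G/T), site 31 (A/G), site 38 (G/C), site 39 (A/G), site 45 (T/A).
That gives 11 mismatches out of 47 aligned sites, so the Hamming distance is 11.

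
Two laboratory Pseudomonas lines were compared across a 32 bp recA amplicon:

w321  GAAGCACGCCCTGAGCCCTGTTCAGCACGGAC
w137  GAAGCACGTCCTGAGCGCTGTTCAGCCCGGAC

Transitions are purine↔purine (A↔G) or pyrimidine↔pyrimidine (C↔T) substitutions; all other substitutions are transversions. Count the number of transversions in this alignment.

2

Mismatches occur at site 9 (C↔T, transition), site 17 (C↔G, transversion), site 27 (A↔C, transversion).
Of the 3 differences, 1 transition and 2 transversions, so the answer is 2.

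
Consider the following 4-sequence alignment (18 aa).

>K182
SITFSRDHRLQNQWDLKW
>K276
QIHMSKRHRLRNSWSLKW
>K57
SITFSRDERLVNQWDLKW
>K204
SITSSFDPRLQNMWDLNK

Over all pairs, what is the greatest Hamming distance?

Pairwise Hamming distances:
  K182 vs K276: 8
  K182 vs K57: 2
  K182 vs K204: 6
  K276 vs K57: 9
  K276 vs K204: 11
  K57 vs K204: 7
The largest is 11, between K276 and K204.

11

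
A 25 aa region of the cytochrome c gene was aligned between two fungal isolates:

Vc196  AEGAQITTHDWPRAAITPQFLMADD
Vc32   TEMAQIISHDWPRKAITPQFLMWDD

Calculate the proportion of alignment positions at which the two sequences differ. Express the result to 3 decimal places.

Differing sites — 1:A/T; 3:G/M; 7:T/I; 8:T/S; 14:A/K; 23:A/W.
There are 6 differences over 25 sites, so p = 6/25 = 0.240.

0.240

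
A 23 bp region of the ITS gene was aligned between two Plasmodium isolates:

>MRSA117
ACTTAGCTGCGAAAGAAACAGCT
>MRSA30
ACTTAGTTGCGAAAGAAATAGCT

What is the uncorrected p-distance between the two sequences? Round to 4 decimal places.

Mismatches occur at site 7 (C→T), site 19 (C→T).
There are 2 differences over 23 sites, so p = 2/23 = 0.0870.

0.0870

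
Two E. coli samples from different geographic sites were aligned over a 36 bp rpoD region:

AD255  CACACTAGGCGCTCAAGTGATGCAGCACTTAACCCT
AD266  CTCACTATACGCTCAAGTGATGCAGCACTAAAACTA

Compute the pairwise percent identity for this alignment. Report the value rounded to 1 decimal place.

Mismatches occur at site 2 (A/T), site 8 (G/T), site 9 (G/A), site 30 (T/A), site 33 (C/A), site 35 (C/T), site 36 (T/A).
29 of the 36 sites match, so the percent identity is 29/36 × 100 = 80.6%.

80.6%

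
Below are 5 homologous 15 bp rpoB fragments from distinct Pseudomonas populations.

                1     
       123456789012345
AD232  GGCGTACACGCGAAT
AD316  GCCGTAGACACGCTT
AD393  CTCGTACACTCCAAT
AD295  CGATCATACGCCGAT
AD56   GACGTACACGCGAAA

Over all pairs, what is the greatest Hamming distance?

Pairwise Hamming distances:
  AD232 vs AD316: 5
  AD232 vs AD393: 4
  AD232 vs AD295: 7
  AD232 vs AD56: 2
  AD316 vs AD393: 7
  AD316 vs AD295: 10
  AD316 vs AD56: 6
  AD393 vs AD295: 7
  AD393 vs AD56: 5
  AD295 vs AD56: 9
The largest is 10, between AD316 and AD295.

10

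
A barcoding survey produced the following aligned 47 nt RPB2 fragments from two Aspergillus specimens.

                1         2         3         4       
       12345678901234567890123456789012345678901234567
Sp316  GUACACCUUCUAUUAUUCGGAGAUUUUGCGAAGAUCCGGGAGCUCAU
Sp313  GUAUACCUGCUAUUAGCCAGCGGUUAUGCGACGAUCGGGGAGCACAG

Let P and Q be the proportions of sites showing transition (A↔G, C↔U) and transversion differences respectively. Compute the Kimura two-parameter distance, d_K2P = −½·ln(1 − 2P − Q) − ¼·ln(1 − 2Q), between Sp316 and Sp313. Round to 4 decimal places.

The sequences differ at positions 4 (C/U, transition), 9 (U/G, transversion), 16 (U/G, transversion), 17 (U/C, transition), 19 (G/A, transition), 21 (A/C, transversion), 23 (A/G, transition), 26 (U/A, transversion), 32 (A/C, transversion), 37 (C/G, transversion), 44 (U/A, transversion), 47 (U/G, transversion).
Of the 12 differences, 4 transitions and 8 transversions over 47 sites: P = 4/47 = 0.085106, Q = 8/47 = 0.170213.
d = −0.5·ln(0.659575) − 0.25·ln(0.659574) = −0.5·(-0.416160) − 0.25·(-0.416161) = 0.3121.

0.3121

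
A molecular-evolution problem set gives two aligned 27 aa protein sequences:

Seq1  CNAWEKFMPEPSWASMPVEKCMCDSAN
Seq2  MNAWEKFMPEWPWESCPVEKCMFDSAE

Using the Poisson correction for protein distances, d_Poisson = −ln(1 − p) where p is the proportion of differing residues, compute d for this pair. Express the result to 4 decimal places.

0.3001

The sequences differ at positions 1 (C/M), 11 (P/W), 12 (S/P), 14 (A/E), 16 (M/C), 23 (C/F), 27 (N/E).
p = 7/27 = 0.259259.
d = −ln(1 − 0.259259) = −ln(0.740741) = 0.3001.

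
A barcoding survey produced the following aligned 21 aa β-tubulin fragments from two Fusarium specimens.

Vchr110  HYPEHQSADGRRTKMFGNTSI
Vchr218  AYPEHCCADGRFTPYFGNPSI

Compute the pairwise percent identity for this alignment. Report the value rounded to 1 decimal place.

Differing sites — 1:H/A; 6:Q/C; 7:S/C; 12:R/F; 14:K/P; 15:M/Y; 19:T/P.
14 of the 21 sites match, so the percent identity is 14/21 × 100 = 66.7%.

66.7%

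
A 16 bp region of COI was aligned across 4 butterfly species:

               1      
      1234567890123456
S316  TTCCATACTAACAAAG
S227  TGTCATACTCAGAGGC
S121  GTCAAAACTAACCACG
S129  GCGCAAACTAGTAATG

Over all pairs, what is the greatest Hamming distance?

Pairwise Hamming distances:
  S316 vs S227: 7
  S316 vs S121: 5
  S316 vs S129: 7
  S227 vs S121: 11
  S227 vs S129: 10
  S121 vs S129: 7
The largest is 11, between S227 and S121.

11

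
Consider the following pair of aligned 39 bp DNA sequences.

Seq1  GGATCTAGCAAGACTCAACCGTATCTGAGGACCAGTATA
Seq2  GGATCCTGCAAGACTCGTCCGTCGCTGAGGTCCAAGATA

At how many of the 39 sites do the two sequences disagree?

9

Differing sites — 6:T/C; 7:A/T; 17:A/G; 18:A/T; 23:A/C; 24:T/G; 31:A/T; 35:G/A; 36:T/G.
That gives 9 mismatches out of 39 aligned sites, so the Hamming distance is 9.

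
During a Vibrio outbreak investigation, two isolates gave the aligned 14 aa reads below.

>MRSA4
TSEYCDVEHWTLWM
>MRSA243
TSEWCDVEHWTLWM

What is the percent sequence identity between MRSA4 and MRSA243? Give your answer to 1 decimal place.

A single mismatch occurs at site 4 (Y↔W).
13 of the 14 sites match, so the percent identity is 13/14 × 100 = 92.9%.

92.9%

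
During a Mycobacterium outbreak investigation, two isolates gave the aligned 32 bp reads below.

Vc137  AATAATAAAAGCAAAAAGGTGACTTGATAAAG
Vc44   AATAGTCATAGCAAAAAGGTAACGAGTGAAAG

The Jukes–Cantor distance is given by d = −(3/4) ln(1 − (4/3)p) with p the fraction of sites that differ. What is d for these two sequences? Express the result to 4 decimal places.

0.3041

The sequences differ at positions 5 (A/G), 7 (A/C), 9 (A/T), 21 (G/A), 24 (T/G), 25 (T/A), 27 (A/T), 28 (T/G).
p = 8/32 = 0.250000.
d = −0.75 · ln(1 − (4/3)·0.250000) = −0.75 · ln(0.666667) = −0.75 · (-0.405465) = 0.3041.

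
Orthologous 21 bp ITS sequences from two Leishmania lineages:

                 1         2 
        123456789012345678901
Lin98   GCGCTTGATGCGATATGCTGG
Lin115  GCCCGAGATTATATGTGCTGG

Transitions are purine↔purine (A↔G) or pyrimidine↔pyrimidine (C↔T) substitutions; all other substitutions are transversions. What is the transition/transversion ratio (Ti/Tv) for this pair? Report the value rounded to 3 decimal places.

0.167

Mismatches occur at site 3 (G→C, transversion), site 5 (T→G, transversion), site 6 (T→A, transversion), site 10 (G→T, transversion), site 11 (C→A, transversion), site 12 (G→T, transversion), site 15 (A→G, transition).
Of the 7 differences, 1 transition and 6 transversions, so Ti/Tv = 1/6 = 0.167.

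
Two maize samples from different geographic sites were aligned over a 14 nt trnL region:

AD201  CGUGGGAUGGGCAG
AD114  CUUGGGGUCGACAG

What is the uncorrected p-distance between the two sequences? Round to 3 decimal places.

0.286

Mismatches occur at site 2 (G→U), site 7 (A→G), site 9 (G→C), site 11 (G→A).
There are 4 differences over 14 sites, so p = 4/14 = 0.286.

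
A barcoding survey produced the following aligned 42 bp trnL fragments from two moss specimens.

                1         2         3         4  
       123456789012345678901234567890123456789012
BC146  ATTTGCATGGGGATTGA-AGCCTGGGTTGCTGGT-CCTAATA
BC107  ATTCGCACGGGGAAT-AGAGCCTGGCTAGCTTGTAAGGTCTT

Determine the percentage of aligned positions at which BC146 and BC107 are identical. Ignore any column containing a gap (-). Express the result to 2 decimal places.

69.23%

Excluding the 3 gap columns leaves 39 comparable sites.
Differing sites — 4:T/C; 8:T/C; 14:T/A; 26:G/C; 28:T/A; 32:G/T; 36:C/A; 37:C/G; 38:T/G; 39:A/T; 40:A/C; 42:A/T.
27 of the 39 comparable sites match, so the percent identity is 27/39 × 100 = 69.23%.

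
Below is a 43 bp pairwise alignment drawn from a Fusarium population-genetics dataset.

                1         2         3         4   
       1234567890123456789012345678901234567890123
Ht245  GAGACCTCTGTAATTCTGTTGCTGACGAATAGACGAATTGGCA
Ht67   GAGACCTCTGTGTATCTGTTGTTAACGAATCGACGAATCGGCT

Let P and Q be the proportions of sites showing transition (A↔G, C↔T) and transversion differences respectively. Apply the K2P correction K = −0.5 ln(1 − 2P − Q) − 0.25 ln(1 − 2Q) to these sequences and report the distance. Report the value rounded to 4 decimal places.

Differing sites — 12:A/G (Ti); 13:A/T (Tv); 14:T/A (Tv); 22:C/T (Ti); 24:G/A (Ti); 31:A/C (Tv); 39:T/C (Ti); 43:A/T (Tv).
Of the 8 differences, 4 transitions and 4 transversions over 43 sites: P = 4/43 = 0.093023, Q = 4/43 = 0.093023.
d = −0.5·ln(0.720931) − 0.25·ln(0.813954) = −0.5·(-0.327212) − 0.25·(-0.205851) = 0.2151.

0.2151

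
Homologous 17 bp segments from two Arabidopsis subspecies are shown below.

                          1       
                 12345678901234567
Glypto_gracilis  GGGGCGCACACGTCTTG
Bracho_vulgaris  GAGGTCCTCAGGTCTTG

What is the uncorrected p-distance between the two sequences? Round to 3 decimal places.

0.294

Mismatches occur at site 2 (G/A), site 5 (C/T), site 6 (G/C), site 8 (A/T), site 11 (C/G).
There are 5 differences over 17 sites, so p = 5/17 = 0.294.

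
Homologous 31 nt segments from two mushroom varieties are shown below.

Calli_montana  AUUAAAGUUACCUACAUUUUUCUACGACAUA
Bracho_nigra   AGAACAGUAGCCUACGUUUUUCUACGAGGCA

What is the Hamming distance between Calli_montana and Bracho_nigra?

9

Mismatches occur at site 2 (U↔G), site 3 (U↔A), site 5 (A↔C), site 9 (U↔A), site 10 (A↔G), site 16 (A↔G), site 28 (C↔G), site 29 (A↔G), site 30 (U↔C).
That gives 9 mismatches out of 31 aligned sites, so the Hamming distance is 9.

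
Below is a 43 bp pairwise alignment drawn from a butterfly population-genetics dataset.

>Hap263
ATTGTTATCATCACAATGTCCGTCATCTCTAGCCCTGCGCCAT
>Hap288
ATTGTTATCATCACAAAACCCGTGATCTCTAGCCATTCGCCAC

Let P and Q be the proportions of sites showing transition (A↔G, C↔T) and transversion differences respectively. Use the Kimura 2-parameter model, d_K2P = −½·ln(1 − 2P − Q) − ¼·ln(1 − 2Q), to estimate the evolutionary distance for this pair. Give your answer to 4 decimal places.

0.1838

Mismatches occur at site 17 (T→A, transversion), site 18 (G→A, transition), site 19 (T→C, transition), site 24 (C→G, transversion), site 35 (C→A, transversion), site 37 (G→T, transversion), site 43 (T→C, transition).
Of the 7 differences, 3 transitions and 4 transversions over 43 sites: P = 3/43 = 0.069767, Q = 4/43 = 0.093023.
d = −0.5·ln(0.767443) − 0.25·ln(0.813954) = −0.5·(-0.264691) − 0.25·(-0.205851) = 0.1838.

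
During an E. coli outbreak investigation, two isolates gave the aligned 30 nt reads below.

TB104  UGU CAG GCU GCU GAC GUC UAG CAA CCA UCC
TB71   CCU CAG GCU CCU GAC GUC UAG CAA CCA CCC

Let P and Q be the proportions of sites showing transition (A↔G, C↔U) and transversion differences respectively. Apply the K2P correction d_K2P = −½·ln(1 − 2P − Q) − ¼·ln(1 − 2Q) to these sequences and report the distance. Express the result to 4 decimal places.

Mismatches occur at site 1 (U↔C, transition), site 2 (G↔C, transversion), site 10 (G↔C, transversion), site 28 (U↔C, transition).
Of the 4 differences, 2 transitions and 2 transversions over 30 sites: P = 2/30 = 0.066667, Q = 2/30 = 0.066667.
d = −0.5·ln(0.799999) − 0.25·ln(0.866666) = −0.5·(-0.223145) − 0.25·(-0.143102) = 0.1473.

0.1473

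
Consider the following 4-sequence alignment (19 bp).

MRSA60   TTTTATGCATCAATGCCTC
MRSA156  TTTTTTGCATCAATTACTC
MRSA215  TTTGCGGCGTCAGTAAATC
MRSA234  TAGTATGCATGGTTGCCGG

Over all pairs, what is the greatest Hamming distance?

Pairwise Hamming distances:
  MRSA60 vs MRSA156: 3
  MRSA60 vs MRSA215: 8
  MRSA60 vs MRSA234: 7
  MRSA156 vs MRSA215: 7
  MRSA156 vs MRSA234: 10
  MRSA215 vs MRSA234: 14
The largest is 14, between MRSA215 and MRSA234.

14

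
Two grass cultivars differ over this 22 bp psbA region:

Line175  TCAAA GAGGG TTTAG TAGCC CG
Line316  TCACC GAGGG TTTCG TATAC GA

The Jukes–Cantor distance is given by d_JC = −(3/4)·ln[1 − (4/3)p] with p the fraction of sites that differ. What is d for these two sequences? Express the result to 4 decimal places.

0.4141

The sequences differ at positions 4 (A/C), 5 (A/C), 14 (A/C), 18 (G/T), 19 (C/A), 21 (C/G), 22 (G/A).
p = 7/22 = 0.318182.
d = −0.75 · ln(1 − (4/3)·0.318182) = −0.75 · ln(0.575757) = −0.75 · (-0.552070) = 0.4141.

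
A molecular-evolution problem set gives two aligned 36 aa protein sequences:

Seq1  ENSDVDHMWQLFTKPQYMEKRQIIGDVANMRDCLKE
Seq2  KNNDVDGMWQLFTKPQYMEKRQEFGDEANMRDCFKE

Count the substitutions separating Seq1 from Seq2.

The sequences differ at positions 1 (E/K), 3 (S/N), 7 (H/G), 23 (I/E), 24 (I/F), 27 (V/E), 34 (L/F).
That gives 7 mismatches out of 36 aligned sites, so the Hamming distance is 7.

7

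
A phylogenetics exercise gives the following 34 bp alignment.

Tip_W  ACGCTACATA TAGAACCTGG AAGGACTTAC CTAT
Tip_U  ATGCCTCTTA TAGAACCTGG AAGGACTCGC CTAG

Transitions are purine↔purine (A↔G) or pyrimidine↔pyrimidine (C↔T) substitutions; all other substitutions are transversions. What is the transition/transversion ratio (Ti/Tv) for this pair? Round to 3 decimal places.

Differing sites — 2:C/T (Ti); 5:T/C (Ti); 6:A/T (Tv); 8:A/T (Tv); 28:T/C (Ti); 29:A/G (Ti); 34:T/G (Tv).
Of the 7 differences, 4 transitions and 3 transversions, so Ti/Tv = 4/3 = 1.333.

1.333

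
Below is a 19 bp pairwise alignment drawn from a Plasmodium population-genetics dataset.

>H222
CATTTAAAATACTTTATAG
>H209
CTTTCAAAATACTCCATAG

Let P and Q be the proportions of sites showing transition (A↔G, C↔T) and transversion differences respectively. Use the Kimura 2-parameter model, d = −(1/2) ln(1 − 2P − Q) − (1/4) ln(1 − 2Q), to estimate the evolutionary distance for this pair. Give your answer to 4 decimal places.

Differing sites — 2:A/T (Tv); 5:T/C (Ti); 14:T/C (Ti); 15:T/C (Ti).
Of the 4 differences, 3 transitions and 1 transversion over 19 sites: P = 3/19 = 0.157895, Q = 1/19 = 0.052632.
d = −0.5·ln(0.631578) − 0.25·ln(0.894736) = −0.5·(-0.459534) − 0.25·(-0.111227) = 0.2576.

0.2576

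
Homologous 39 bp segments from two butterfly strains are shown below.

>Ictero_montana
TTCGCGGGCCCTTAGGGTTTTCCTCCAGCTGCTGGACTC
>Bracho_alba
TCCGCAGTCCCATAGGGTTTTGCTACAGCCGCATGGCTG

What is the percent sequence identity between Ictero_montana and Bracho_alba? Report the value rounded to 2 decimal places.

The sequences differ at positions 2 (T/C), 6 (G/A), 8 (G/T), 12 (T/A), 22 (C/G), 25 (C/A), 30 (T/C), 33 (T/A), 34 (G/T), 36 (A/G), 39 (C/G).
28 of the 39 sites match, so the percent identity is 28/39 × 100 = 71.79%.

71.79%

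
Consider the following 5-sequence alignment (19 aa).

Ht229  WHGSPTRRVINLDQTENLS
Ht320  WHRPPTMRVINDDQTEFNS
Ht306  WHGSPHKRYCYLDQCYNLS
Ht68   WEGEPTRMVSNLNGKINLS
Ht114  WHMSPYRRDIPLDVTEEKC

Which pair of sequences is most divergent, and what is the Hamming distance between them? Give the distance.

15

Pairwise Hamming distances:
  Ht229 vs Ht320: 6
  Ht229 vs Ht306: 7
  Ht229 vs Ht68: 8
  Ht229 vs Ht114: 8
  Ht320 vs Ht306: 12
  Ht320 vs Ht68: 13
  Ht320 vs Ht114: 11
  Ht306 vs Ht68: 12
  Ht306 vs Ht114: 12
  Ht68 vs Ht114: 15
The largest is 15, between Ht68 and Ht114.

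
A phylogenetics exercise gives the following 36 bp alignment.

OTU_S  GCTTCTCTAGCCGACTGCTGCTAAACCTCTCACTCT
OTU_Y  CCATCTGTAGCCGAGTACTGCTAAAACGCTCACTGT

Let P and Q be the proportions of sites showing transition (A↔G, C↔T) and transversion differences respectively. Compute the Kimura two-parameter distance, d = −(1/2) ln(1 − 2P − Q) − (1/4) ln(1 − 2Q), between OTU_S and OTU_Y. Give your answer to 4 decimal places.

The sequences differ at positions 1 (G/C, transversion), 3 (T/A, transversion), 7 (C/G, transversion), 15 (C/G, transversion), 17 (G/A, transition), 26 (C/A, transversion), 28 (T/G, transversion), 35 (C/G, transversion).
Of the 8 differences, 1 transition and 7 transversions over 36 sites: P = 1/36 = 0.027778, Q = 7/36 = 0.194444.
d = −0.5·ln(0.750000) − 0.25·ln(0.611112) = −0.5·(-0.287682) − 0.25·(-0.492475) = 0.2670.

0.2670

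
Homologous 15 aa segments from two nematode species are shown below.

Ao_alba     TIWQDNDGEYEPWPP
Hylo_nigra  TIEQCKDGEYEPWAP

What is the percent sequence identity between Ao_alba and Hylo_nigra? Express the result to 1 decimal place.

Mismatches occur at site 3 (W→E), site 5 (D→C), site 6 (N→K), site 14 (P→A).
11 of the 15 sites match, so the percent identity is 11/15 × 100 = 73.3%.

73.3%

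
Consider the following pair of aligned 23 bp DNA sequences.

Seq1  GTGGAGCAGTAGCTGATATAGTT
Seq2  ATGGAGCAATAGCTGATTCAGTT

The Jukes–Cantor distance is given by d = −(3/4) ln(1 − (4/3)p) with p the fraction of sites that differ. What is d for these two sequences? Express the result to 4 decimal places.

0.1979

The sequences differ at positions 1 (G/A), 9 (G/A), 18 (A/T), 19 (T/C).
p = 4/23 = 0.173913.
d = −0.75 · ln(1 − (4/3)·0.173913) = −0.75 · ln(0.768116) = −0.75 · (-0.263815) = 0.1979.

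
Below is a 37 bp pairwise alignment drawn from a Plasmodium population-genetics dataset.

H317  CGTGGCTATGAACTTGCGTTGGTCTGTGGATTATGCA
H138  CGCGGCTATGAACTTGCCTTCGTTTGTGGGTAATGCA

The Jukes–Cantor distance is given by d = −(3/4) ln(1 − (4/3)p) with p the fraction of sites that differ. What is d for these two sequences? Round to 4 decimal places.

The sequences differ at positions 3 (T/C), 18 (G/C), 21 (G/C), 24 (C/T), 30 (A/G), 32 (T/A).
p = 6/37 = 0.162162.
d = −0.75 · ln(1 − (4/3)·0.162162) = −0.75 · ln(0.783784) = −0.75 · (-0.243622) = 0.1827.

0.1827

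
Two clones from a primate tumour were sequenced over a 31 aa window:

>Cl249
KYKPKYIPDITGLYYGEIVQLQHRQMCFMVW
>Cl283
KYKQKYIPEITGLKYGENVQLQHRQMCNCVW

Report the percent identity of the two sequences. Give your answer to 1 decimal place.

Differing sites — 4:P/Q; 9:D/E; 14:Y/K; 18:I/N; 28:F/N; 29:M/C.
25 of the 31 sites match, so the percent identity is 25/31 × 100 = 80.6%.

80.6%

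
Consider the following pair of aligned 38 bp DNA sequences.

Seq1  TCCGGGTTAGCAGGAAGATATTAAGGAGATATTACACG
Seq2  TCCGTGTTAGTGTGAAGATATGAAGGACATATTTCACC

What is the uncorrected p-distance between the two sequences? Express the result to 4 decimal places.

0.2105

Mismatches occur at site 5 (G↔T), site 11 (C↔T), site 12 (A↔G), site 13 (G↔T), site 22 (T↔G), site 28 (G↔C), site 34 (A↔T), site 38 (G↔C).
There are 8 differences over 38 sites, so p = 8/38 = 0.2105.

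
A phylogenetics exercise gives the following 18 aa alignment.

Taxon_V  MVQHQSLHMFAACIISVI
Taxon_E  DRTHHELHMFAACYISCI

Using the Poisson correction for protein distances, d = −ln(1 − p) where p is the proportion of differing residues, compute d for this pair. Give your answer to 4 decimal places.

Mismatches occur at site 1 (M↔D), site 2 (V↔R), site 3 (Q↔T), site 5 (Q↔H), site 6 (S↔E), site 14 (I↔Y), site 17 (V↔C).
p = 7/18 = 0.388889.
d = −ln(1 − 0.388889) = −ln(0.611111) = 0.4925.

0.4925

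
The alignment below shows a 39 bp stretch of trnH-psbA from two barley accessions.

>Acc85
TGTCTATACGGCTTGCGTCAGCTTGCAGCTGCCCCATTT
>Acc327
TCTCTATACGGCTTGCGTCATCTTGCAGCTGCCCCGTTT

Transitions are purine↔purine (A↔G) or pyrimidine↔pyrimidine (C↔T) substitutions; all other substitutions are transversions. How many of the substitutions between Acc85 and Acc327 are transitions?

1

Differing sites — 2:G/C (Tv); 21:G/T (Tv); 36:A/G (Ti).
Of the 3 differences, 1 transition and 2 transversions, so the answer is 1.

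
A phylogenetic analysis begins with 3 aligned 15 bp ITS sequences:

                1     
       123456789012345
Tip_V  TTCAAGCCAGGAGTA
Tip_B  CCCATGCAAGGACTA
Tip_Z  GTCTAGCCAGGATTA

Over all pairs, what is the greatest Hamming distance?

6

Pairwise Hamming distances:
  Tip_V vs Tip_B: 5
  Tip_V vs Tip_Z: 3
  Tip_B vs Tip_Z: 6
The largest is 6, between Tip_B and Tip_Z.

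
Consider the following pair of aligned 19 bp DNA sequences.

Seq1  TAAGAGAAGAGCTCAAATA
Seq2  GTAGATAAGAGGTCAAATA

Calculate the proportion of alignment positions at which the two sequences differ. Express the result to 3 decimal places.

0.211

Differing sites — 1:T/G; 2:A/T; 6:G/T; 12:C/G.
There are 4 differences over 19 sites, so p = 4/19 = 0.211.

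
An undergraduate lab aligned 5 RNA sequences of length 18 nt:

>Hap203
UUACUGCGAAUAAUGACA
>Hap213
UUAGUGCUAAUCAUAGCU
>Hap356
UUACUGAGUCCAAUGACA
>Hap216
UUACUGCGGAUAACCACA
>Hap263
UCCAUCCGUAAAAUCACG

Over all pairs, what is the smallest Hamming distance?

Pairwise Hamming distances:
  Hap203 vs Hap213: 6
  Hap203 vs Hap356: 4
  Hap203 vs Hap216: 3
  Hap203 vs Hap263: 8
  Hap213 vs Hap356: 10
  Hap213 vs Hap216: 8
  Hap213 vs Hap263: 11
  Hap356 vs Hap216: 6
  Hap356 vs Hap263: 9
  Hap216 vs Hap263: 8
The smallest is 3, between Hap203 and Hap216.

3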